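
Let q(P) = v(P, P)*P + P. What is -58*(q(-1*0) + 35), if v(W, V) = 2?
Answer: -2030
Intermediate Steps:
q(P) = 3*P (q(P) = 2*P + P = 3*P)
-58*(q(-1*0) + 35) = -58*(3*(-1*0) + 35) = -58*(3*0 + 35) = -58*(0 + 35) = -58*35 = -2030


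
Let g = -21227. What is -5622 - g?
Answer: 15605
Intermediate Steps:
-5622 - g = -5622 - 1*(-21227) = -5622 + 21227 = 15605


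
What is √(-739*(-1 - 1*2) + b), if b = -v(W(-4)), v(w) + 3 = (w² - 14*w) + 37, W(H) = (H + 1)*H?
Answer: √2207 ≈ 46.979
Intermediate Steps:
W(H) = H*(1 + H) (W(H) = (1 + H)*H = H*(1 + H))
v(w) = 34 + w² - 14*w (v(w) = -3 + ((w² - 14*w) + 37) = -3 + (37 + w² - 14*w) = 34 + w² - 14*w)
b = -10 (b = -(34 + (-4*(1 - 4))² - (-56)*(1 - 4)) = -(34 + (-4*(-3))² - (-56)*(-3)) = -(34 + 12² - 14*12) = -(34 + 144 - 168) = -1*10 = -10)
√(-739*(-1 - 1*2) + b) = √(-739*(-1 - 1*2) - 10) = √(-739*(-1 - 2) - 10) = √(-739*(-3) - 10) = √(2217 - 10) = √2207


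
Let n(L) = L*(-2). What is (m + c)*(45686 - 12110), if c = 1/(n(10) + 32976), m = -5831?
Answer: -1613045055390/8239 ≈ -1.9578e+8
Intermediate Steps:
n(L) = -2*L
c = 1/32956 (c = 1/(-2*10 + 32976) = 1/(-20 + 32976) = 1/32956 ≈ 3.0343e-5)
(m + c)*(45686 - 12110) = (-5831 + 1/32956)*(45686 - 12110) = -192166435/32956*33576 = -1613045055390/8239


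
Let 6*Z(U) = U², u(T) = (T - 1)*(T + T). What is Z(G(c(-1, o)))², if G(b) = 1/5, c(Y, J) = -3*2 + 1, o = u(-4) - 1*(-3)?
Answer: 1/22500 ≈ 4.4444e-5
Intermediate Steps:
u(T) = 2*T*(-1 + T) (u(T) = (-1 + T)*(2*T) = 2*T*(-1 + T))
o = 43 (o = 2*(-4)*(-1 - 4) - 1*(-3) = 2*(-4)*(-5) + 3 = 40 + 3 = 43)
c(Y, J) = -5 (c(Y, J) = -6 + 1 = -5)
G(b) = ⅕
Z(U) = U²/6
Z(G(c(-1, o)))² = ((⅕)²/6)² = ((⅙)*(1/25))² = (1/150)² = 1/22500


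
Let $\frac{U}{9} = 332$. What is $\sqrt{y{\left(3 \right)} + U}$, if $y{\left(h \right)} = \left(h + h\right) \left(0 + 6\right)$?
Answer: $12 \sqrt{21} \approx 54.991$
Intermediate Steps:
$U = 2988$ ($U = 9 \cdot 332 = 2988$)
$y{\left(h \right)} = 12 h$ ($y{\left(h \right)} = 2 h 6 = 12 h$)
$\sqrt{y{\left(3 \right)} + U} = \sqrt{12 \cdot 3 + 2988} = \sqrt{36 + 2988} = \sqrt{3024} = 12 \sqrt{21}$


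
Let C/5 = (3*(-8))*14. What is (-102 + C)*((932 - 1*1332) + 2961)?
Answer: -4563702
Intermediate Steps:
C = -1680 (C = 5*((3*(-8))*14) = 5*(-24*14) = 5*(-336) = -1680)
(-102 + C)*((932 - 1*1332) + 2961) = (-102 - 1680)*((932 - 1*1332) + 2961) = -1782*((932 - 1332) + 2961) = -1782*(-400 + 2961) = -1782*2561 = -4563702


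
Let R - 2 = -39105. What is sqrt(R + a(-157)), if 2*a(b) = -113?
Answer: 17*I*sqrt(542)/2 ≈ 197.89*I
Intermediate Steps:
R = -39103 (R = 2 - 39105 = -39103)
a(b) = -113/2 (a(b) = (1/2)*(-113) = -113/2)
sqrt(R + a(-157)) = sqrt(-39103 - 113/2) = sqrt(-78319/2) = 17*I*sqrt(542)/2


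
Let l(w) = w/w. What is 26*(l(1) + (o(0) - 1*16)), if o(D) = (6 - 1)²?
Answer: 260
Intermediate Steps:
l(w) = 1
o(D) = 25 (o(D) = 5² = 25)
26*(l(1) + (o(0) - 1*16)) = 26*(1 + (25 - 1*16)) = 26*(1 + (25 - 16)) = 26*(1 + 9) = 26*10 = 260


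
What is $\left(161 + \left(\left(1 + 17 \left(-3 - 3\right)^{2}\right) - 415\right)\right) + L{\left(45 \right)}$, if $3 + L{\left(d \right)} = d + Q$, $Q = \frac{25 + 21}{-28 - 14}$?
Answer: $\frac{8398}{21} \approx 399.9$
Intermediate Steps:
$Q = - \frac{23}{21}$ ($Q = \frac{46}{-42} = 46 \left(- \frac{1}{42}\right) = - \frac{23}{21} \approx -1.0952$)
$L{\left(d \right)} = - \frac{86}{21} + d$ ($L{\left(d \right)} = -3 + \left(d - \frac{23}{21}\right) = -3 + \left(- \frac{23}{21} + d\right) = - \frac{86}{21} + d$)
$\left(161 + \left(\left(1 + 17 \left(-3 - 3\right)^{2}\right) - 415\right)\right) + L{\left(45 \right)} = \left(161 + \left(\left(1 + 17 \left(-3 - 3\right)^{2}\right) - 415\right)\right) + \left(- \frac{86}{21} + 45\right) = \left(161 + \left(\left(1 + 17 \left(-6\right)^{2}\right) - 415\right)\right) + \frac{859}{21} = \left(161 + \left(\left(1 + 17 \cdot 36\right) - 415\right)\right) + \frac{859}{21} = \left(161 + \left(\left(1 + 612\right) - 415\right)\right) + \frac{859}{21} = \left(161 + \left(613 - 415\right)\right) + \frac{859}{21} = \left(161 + 198\right) + \frac{859}{21} = 359 + \frac{859}{21} = \frac{8398}{21}$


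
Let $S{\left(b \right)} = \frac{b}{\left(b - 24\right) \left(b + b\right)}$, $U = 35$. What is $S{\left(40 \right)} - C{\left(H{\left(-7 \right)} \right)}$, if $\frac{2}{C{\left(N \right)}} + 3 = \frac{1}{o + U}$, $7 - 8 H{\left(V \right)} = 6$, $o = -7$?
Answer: $\frac{1875}{2656} \approx 0.70595$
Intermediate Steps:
$S{\left(b \right)} = \frac{1}{2 \left(-24 + b\right)}$ ($S{\left(b \right)} = \frac{b}{\left(-24 + b\right) 2 b} = \frac{b}{2 b \left(-24 + b\right)} = b \frac{1}{2 b \left(-24 + b\right)} = \frac{1}{2 \left(-24 + b\right)}$)
$H{\left(V \right)} = \frac{1}{8}$ ($H{\left(V \right)} = \frac{7}{8} - \frac{3}{4} = \frac{1}{8}$)
$C{\left(N \right)} = - \frac{56}{83}$ ($C{\left(N \right)} = \frac{2}{-3 + \frac{1}{-7 + 35}} = \frac{2}{-3 + \frac{1}{28}} = \frac{2}{- \frac{83}{28}} = 2 \left(- \frac{28}{83}\right) = - \frac{56}{83}$)
$S{\left(40 \right)} - C{\left(H{\left(-7 \right)} \right)} = \frac{1}{2 \left(-24 + 40\right)} - - \frac{56}{83} = \frac{1}{2 \cdot 16} + \frac{56}{83} = \frac{1}{2} \cdot \frac{1}{16} + \frac{56}{83} = \frac{1}{32} + \frac{56}{83} = \frac{1875}{2656}$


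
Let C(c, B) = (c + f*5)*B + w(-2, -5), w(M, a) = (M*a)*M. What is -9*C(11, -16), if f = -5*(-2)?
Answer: 8964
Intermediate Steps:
w(M, a) = a*M**2
f = 10
C(c, B) = -20 + B*(50 + c) (C(c, B) = (c + 10*5)*B - 5*(-2)**2 = (c + 50)*B - 5*4 = (50 + c)*B - 20 = B*(50 + c) - 20 = -20 + B*(50 + c))
-9*C(11, -16) = -9*(-20 + 50*(-16) - 16*11) = -9*(-20 - 800 - 176) = -9*(-996) = 8964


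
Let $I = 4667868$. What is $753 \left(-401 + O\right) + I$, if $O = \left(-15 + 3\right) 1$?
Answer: $4356879$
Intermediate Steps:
$O = -12$ ($O = \left(-12\right) 1 = -12$)
$753 \left(-401 + O\right) + I = 753 \left(-401 - 12\right) + 4667868 = 753 \left(-413\right) + 4667868 = -310989 + 4667868 = 4356879$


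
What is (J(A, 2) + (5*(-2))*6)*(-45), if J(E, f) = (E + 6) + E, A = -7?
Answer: 3060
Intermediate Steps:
J(E, f) = 6 + 2*E (J(E, f) = (6 + E) + E = 6 + 2*E)
(J(A, 2) + (5*(-2))*6)*(-45) = ((6 + 2*(-7)) + (5*(-2))*6)*(-45) = ((6 - 14) - 10*6)*(-45) = (-8 - 60)*(-45) = -68*(-45) = 3060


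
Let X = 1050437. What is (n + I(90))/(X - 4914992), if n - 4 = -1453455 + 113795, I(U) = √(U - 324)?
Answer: 446552/1288185 - I*√26/1288185 ≈ 0.34665 - 3.9583e-6*I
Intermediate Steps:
I(U) = √(-324 + U)
n = -1339656 (n = 4 + (-1453455 + 113795) = 4 - 1339660 = -1339656)
(n + I(90))/(X - 4914992) = (-1339656 + √(-324 + 90))/(1050437 - 4914992) = (-1339656 + √(-234))/(-3864555) = (-1339656 + 3*I*√26)*(-1/3864555) = 446552/1288185 - I*√26/1288185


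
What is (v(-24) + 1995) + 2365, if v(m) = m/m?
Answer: 4361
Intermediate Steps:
v(m) = 1
(v(-24) + 1995) + 2365 = (1 + 1995) + 2365 = 1996 + 2365 = 4361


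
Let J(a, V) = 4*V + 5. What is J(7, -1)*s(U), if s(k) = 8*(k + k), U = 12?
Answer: 192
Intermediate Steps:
J(a, V) = 5 + 4*V
s(k) = 16*k (s(k) = 8*(2*k) = 16*k)
J(7, -1)*s(U) = (5 + 4*(-1))*(16*12) = (5 - 4)*192 = 1*192 = 192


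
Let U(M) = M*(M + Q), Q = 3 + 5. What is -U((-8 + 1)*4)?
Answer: -560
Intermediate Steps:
Q = 8
U(M) = M*(8 + M) (U(M) = M*(M + 8) = M*(8 + M))
-U((-8 + 1)*4) = -(-8 + 1)*4*(8 + (-8 + 1)*4) = -(-7*4)*(8 - 7*4) = -(-28)*(8 - 28) = -(-28)*(-20) = -1*560 = -560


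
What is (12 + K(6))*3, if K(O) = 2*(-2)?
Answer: 24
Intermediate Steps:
K(O) = -4
(12 + K(6))*3 = (12 - 4)*3 = 8*3 = 24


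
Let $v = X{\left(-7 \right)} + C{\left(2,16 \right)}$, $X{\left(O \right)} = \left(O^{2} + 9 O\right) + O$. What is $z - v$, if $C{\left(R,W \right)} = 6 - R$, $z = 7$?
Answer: $24$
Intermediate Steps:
$X{\left(O \right)} = O^{2} + 10 O$
$v = -17$ ($v = - 7 \left(10 - 7\right) + \left(6 - 2\right) = \left(-7\right) 3 + \left(6 - 2\right) = -21 + 4 = -17$)
$z - v = 7 - -17 = 7 + 17 = 24$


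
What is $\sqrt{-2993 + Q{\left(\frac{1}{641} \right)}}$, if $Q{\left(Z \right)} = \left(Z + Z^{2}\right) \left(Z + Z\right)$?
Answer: $\frac{i \sqrt{505287825286829}}{410881} \approx 54.708 i$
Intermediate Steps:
$Q{\left(Z \right)} = 2 Z \left(Z + Z^{2}\right)$ ($Q{\left(Z \right)} = \left(Z + Z^{2}\right) 2 Z = 2 Z \left(Z + Z^{2}\right)$)
$\sqrt{-2993 + Q{\left(\frac{1}{641} \right)}} = \sqrt{-2993 + 2 \left(\frac{1}{641}\right)^{2} \left(1 + \frac{1}{641}\right)} = \sqrt{-2993 + \frac{2 \left(1 + \frac{1}{641}\right)}{410881}} = \sqrt{-2993 + 2 \cdot \frac{1}{410881} \cdot \frac{642}{641}} = \sqrt{-2993 + \frac{1284}{263374721}} = \sqrt{- \frac{788280538669}{263374721}} = \frac{i \sqrt{505287825286829}}{410881}$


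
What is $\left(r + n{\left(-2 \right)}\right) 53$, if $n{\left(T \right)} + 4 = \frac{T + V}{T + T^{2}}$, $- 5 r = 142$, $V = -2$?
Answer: $- \frac{9116}{5} \approx -1823.2$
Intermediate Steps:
$r = - \frac{142}{5}$ ($r = \left(- \frac{1}{5}\right) 142 = - \frac{142}{5} \approx -28.4$)
$n{\left(T \right)} = -4 + \frac{-2 + T}{T + T^{2}}$ ($n{\left(T \right)} = -4 + \frac{T - 2}{T + T^{2}} = -4 + \frac{-2 + T}{T + T^{2}}$)
$\left(r + n{\left(-2 \right)}\right) 53 = \left(- \frac{142}{5} + \frac{-2 - 4 \left(-2\right)^{2} - -6}{\left(-2\right) \left(1 - 2\right)}\right) 53 = \left(- \frac{142}{5} - \frac{-2 - 16 + 6}{2 \left(-1\right)}\right) 53 = \left(- \frac{142}{5} - - \frac{-2 - 16 + 6}{2}\right) 53 = \left(- \frac{142}{5} - \left(- \frac{1}{2}\right) \left(-12\right)\right) 53 = \left(- \frac{142}{5} - 6\right) 53 = \left(- \frac{172}{5}\right) 53 = - \frac{9116}{5}$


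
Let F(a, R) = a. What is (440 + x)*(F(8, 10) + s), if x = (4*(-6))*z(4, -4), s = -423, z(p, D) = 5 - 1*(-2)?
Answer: -112880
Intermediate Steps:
z(p, D) = 7 (z(p, D) = 5 + 2 = 7)
x = -168 (x = (4*(-6))*7 = -24*7 = -168)
(440 + x)*(F(8, 10) + s) = (440 - 168)*(8 - 423) = 272*(-415) = -112880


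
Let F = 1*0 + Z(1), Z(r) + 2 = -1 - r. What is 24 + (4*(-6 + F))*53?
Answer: -2096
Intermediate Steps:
Z(r) = -3 - r (Z(r) = -2 + (-1 - r) = -3 - r)
F = -4 (F = 1*0 + (-3 - 1*1) = 0 + (-3 - 1) = 0 - 4 = -4)
24 + (4*(-6 + F))*53 = 24 + (4*(-6 - 4))*53 = 24 + (4*(-10))*53 = 24 - 40*53 = 24 - 2120 = -2096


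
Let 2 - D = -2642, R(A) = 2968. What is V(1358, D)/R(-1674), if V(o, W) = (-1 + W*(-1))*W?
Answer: -1748345/742 ≈ -2356.3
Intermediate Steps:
D = 2644 (D = 2 - 1*(-2642) = 2 + 2642 = 2644)
V(o, W) = W*(-1 - W) (V(o, W) = (-1 - W)*W = W*(-1 - W))
V(1358, D)/R(-1674) = -1*2644*(1 + 2644)/2968 = -1*2644*2645*(1/2968) = -6993380*1/2968 = -1748345/742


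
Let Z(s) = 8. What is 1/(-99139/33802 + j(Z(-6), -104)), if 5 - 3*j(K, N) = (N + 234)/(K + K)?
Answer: -405624/1612193 ≈ -0.25160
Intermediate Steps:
j(K, N) = 5/3 - (234 + N)/(6*K) (j(K, N) = 5/3 - (N + 234)/(3*(K + K)) = 5/3 - (234 + N)/(3*(2*K)) = 5/3 - (234 + N)*1/(2*K)/3 = 5/3 - (234 + N)/(6*K))
1/(-99139/33802 + j(Z(-6), -104)) = 1/(-99139/33802 + (⅙)*(-234 - 1*(-104) + 10*8)/8) = 1/(-99139*1/33802 + (⅙)*(⅛)*(-234 + 104 + 80)) = 1/(-99139/33802 + (⅙)*(⅛)*(-50)) = 1/(-99139/33802 - 25/24) = 1/(-1612193/405624) = -405624/1612193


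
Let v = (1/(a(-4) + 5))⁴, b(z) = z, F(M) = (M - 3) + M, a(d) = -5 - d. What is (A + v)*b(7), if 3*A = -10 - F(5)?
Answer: -30443/768 ≈ -39.639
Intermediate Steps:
F(M) = -3 + 2*M (F(M) = (-3 + M) + M = -3 + 2*M)
A = -17/3 (A = (-10 - (-3 + 2*5))/3 = (-10 - (-3 + 10))/3 = (-10 - 1*7)/3 = (-10 - 7)/3 = (⅓)*(-17) = -17/3 ≈ -5.6667)
v = 1/256 (v = (1/((-5 - 1*(-4)) + 5))⁴ = (1/((-5 + 4) + 5))⁴ = (1/(-1 + 5))⁴ = (1/4)⁴ = (¼)⁴ = 1/256 ≈ 0.0039063)
(A + v)*b(7) = (-17/3 + 1/256)*7 = -4349/768*7 = -30443/768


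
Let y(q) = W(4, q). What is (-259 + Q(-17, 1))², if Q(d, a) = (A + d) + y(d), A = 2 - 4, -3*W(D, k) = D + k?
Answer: 674041/9 ≈ 74894.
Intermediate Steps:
W(D, k) = -D/3 - k/3 (W(D, k) = -(D + k)/3 = -D/3 - k/3)
y(q) = -4/3 - q/3 (y(q) = -⅓*4 - q/3 = -4/3 - q/3)
A = -2
Q(d, a) = -10/3 + 2*d/3 (Q(d, a) = (-2 + d) + (-4/3 - d/3) = -10/3 + 2*d/3)
(-259 + Q(-17, 1))² = (-259 + (-10/3 + (⅔)*(-17)))² = (-259 + (-10/3 - 34/3))² = (-259 - 44/3)² = (-821/3)² = 674041/9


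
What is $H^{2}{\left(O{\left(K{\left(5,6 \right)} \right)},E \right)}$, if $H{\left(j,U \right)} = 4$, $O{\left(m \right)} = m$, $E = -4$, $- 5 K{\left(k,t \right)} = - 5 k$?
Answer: $16$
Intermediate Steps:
$K{\left(k,t \right)} = k$ ($K{\left(k,t \right)} = - \frac{\left(-5\right) k}{5} = k$)
$H^{2}{\left(O{\left(K{\left(5,6 \right)} \right)},E \right)} = 4^{2} = 16$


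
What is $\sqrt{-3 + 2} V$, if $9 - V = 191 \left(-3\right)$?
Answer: $582 i \approx 582.0 i$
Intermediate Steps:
$V = 582$ ($V = 9 - 191 \left(-3\right) = 9 - -573 = 9 + 573 = 582$)
$\sqrt{-3 + 2} V = \sqrt{-3 + 2} \cdot 582 = \sqrt{-1} \cdot 582 = i 582 = 582 i$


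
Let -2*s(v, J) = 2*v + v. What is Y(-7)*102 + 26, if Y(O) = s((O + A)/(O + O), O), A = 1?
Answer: -277/7 ≈ -39.571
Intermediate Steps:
s(v, J) = -3*v/2 (s(v, J) = -(2*v + v)/2 = -3*v/2)
Y(O) = -3*(1 + O)/(4*O) (Y(O) = -3*(O + 1)/(2*(O + O)) = -3*(1 + O)/(2*(2*O)) = -3*(1 + O)*1/(2*O)/2 = -3*(1 + O)/(4*O))
Y(-7)*102 + 26 = ((¾)*(-1 - 1*(-7))/(-7))*102 + 26 = ((¾)*(-⅐)*(-1 + 7))*102 + 26 = ((¾)*(-⅐)*6)*102 + 26 = -9/14*102 + 26 = -459/7 + 26 = -277/7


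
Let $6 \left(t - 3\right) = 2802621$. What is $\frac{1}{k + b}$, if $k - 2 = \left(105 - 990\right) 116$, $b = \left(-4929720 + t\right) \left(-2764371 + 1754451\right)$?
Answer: $\frac{1}{4506882523262} \approx 2.2188 \cdot 10^{-13}$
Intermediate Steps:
$t = \frac{934213}{2}$ ($t = 3 + \frac{1}{6} \cdot 2802621 = 3 + \frac{934207}{2} = \frac{934213}{2} \approx 4.6711 \cdot 10^{5}$)
$b = 4506882625920$ ($b = \left(-4929720 + \frac{934213}{2}\right) \left(-2764371 + 1754451\right) = \left(- \frac{8925227}{2}\right) \left(-1009920\right) = 4506882625920$)
$k = -102658$ ($k = 2 + \left(105 - 990\right) 116 = 2 - 102660 = -102658$)
$\frac{1}{k + b} = \frac{1}{-102658 + 4506882625920} = \frac{1}{4506882523262}$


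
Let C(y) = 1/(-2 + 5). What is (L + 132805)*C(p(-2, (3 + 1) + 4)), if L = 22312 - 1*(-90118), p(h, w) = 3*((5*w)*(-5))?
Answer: 81745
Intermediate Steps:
p(h, w) = -75*w (p(h, w) = 3*(-25*w) = -75*w)
C(y) = 1/3
L = 112430 (L = 22312 + 90118 = 112430)
(L + 132805)*C(p(-2, (3 + 1) + 4)) = (112430 + 132805)*(1/3) = 245235*(1/3) = 81745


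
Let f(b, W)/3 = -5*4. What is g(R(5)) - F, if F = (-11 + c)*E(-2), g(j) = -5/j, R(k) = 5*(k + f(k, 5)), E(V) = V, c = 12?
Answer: 111/55 ≈ 2.0182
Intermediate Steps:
f(b, W) = -60 (f(b, W) = 3*(-5*4) = 3*(-20) = -60)
R(k) = -300 + 5*k (R(k) = 5*(k - 60) = 5*(-60 + k) = -300 + 5*k)
F = -2 (F = (-11 + 12)*(-2) = 1*(-2) = -2)
g(R(5)) - F = -5/(-300 + 5*5) - 1*(-2) = -5/(-300 + 25) + 2 = -5/(-275) + 2 = -5*(-1/275) + 2 = 1/55 + 2 = 111/55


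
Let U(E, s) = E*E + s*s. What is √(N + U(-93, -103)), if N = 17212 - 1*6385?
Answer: √30085 ≈ 173.45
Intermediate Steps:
U(E, s) = E² + s²
N = 10827 (N = 17212 - 6385 = 10827)
√(N + U(-93, -103)) = √(10827 + ((-93)² + (-103)²)) = √(10827 + (8649 + 10609)) = √(10827 + 19258) = √30085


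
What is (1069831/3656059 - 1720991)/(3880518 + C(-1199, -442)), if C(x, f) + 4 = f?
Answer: -3146021782319/7092886078124 ≈ -0.44355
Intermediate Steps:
C(x, f) = -4 + f
(1069831/3656059 - 1720991)/(3880518 + C(-1199, -442)) = (1069831/3656059 - 1720991)/(3880518 + (-4 - 442)) = (1069831*(1/3656059) - 1720991)/(3880518 - 446) = (1069831/3656059 - 1720991)/3880072 = -6292043564638/3656059*1/3880072 = -3146021782319/7092886078124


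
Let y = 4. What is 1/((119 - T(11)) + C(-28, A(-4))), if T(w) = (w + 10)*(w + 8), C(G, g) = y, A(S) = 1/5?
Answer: -1/276 ≈ -0.0036232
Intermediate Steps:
A(S) = ⅕
C(G, g) = 4
T(w) = (8 + w)*(10 + w) (T(w) = (10 + w)*(8 + w) = (8 + w)*(10 + w))
1/((119 - T(11)) + C(-28, A(-4))) = 1/((119 - (80 + 11² + 18*11)) + 4) = 1/((119 - (80 + 121 + 198)) + 4) = 1/((119 - 1*399) + 4) = 1/((119 - 399) + 4) = 1/(-280 + 4) = 1/(-276) = -1/276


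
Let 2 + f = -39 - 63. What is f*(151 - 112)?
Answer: -4056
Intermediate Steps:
f = -104 (f = -2 + (-39 - 63) = -2 - 102 = -104)
f*(151 - 112) = -104*(151 - 112) = -104*39 = -4056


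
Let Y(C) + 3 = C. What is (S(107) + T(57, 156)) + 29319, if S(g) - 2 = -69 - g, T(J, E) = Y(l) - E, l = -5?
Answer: 28981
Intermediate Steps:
Y(C) = -3 + C
T(J, E) = -8 - E (T(J, E) = (-3 - 5) - E = -8 - E)
S(g) = -67 - g (S(g) = 2 + (-69 - g) = -67 - g)
(S(107) + T(57, 156)) + 29319 = ((-67 - 1*107) + (-8 - 1*156)) + 29319 = ((-67 - 107) + (-8 - 156)) + 29319 = (-174 - 164) + 29319 = -338 + 29319 = 28981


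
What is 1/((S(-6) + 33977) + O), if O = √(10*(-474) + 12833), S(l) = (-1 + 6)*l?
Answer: 33947/1152390716 - √8093/1152390716 ≈ 2.9380e-5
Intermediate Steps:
S(l) = 5*l
O = √8093 (O = √(-4740 + 12833) = √8093 ≈ 89.961)
1/((S(-6) + 33977) + O) = 1/((5*(-6) + 33977) + √8093) = 1/((-30 + 33977) + √8093) = 1/(33947 + √8093)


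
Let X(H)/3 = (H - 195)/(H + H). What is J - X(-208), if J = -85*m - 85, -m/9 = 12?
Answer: 290947/32 ≈ 9092.1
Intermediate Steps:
m = -108 (m = -9*12 = -108)
J = 9095 (J = -85*(-108) - 85 = 9180 - 85 = 9095)
X(H) = 3*(-195 + H)/(2*H) (X(H) = 3*((H - 195)/(H + H)) = 3*((-195 + H)/((2*H))) = 3*((-195 + H)*(1/(2*H))) = 3*((-195 + H)/(2*H)) = 3*(-195 + H)/(2*H))
J - X(-208) = 9095 - 3*(-195 - 208)/(2*(-208)) = 9095 - 3*(-1)*(-403)/(2*208) = 9095 - 1*93/32 = 9095 - 93/32 = 290947/32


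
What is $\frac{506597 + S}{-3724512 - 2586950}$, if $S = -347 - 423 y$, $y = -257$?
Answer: $- \frac{614961}{6311462} \approx -0.097436$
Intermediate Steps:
$S = 108364$ ($S = -347 - -108711 = -347 + 108711 = 108364$)
$\frac{506597 + S}{-3724512 - 2586950} = \frac{506597 + 108364}{-3724512 - 2586950} = \frac{614961}{-6311462} = 614961 \left(- \frac{1}{6311462}\right) = - \frac{614961}{6311462}$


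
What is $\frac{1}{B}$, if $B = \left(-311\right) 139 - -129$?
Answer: $- \frac{1}{43100} \approx -2.3202 \cdot 10^{-5}$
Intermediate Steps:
$B = -43100$ ($B = -43229 + \left(-89 + 218\right) = -43229 + 129 = -43100$)
$\frac{1}{B} = \frac{1}{-43100} = - \frac{1}{43100}$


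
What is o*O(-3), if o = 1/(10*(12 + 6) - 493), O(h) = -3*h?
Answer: -9/313 ≈ -0.028754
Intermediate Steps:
o = -1/313 (o = 1/(10*18 - 493) = 1/(180 - 493) = 1/(-313) = -1/313 ≈ -0.0031949)
o*O(-3) = -(-3)*(-3)/313 = -1/313*9 = -9/313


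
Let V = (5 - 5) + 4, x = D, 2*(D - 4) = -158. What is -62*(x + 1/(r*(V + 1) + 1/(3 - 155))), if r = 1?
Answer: 3519926/759 ≈ 4637.6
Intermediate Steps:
D = -75 (D = 4 + (1/2)*(-158) = 4 - 79 = -75)
x = -75
V = 4 (V = 0 + 4 = 4)
-62*(x + 1/(r*(V + 1) + 1/(3 - 155))) = -62*(-75 + 1/(1*(4 + 1) + 1/(3 - 155))) = -62*(-75 + 1/(1*5 + 1/(-152))) = -62*(-75 + 1/(5 - 1/152)) = -62*(-75 + 1/(759/152)) = -62*(-75 + 152/759) = -62*(-56773/759) = 3519926/759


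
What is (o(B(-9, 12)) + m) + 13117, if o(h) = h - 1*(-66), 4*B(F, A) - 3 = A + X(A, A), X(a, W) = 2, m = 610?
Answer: 55189/4 ≈ 13797.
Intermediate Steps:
B(F, A) = 5/4 + A/4 (B(F, A) = ¾ + (A + 2)/4 = ¾ + (2 + A)/4 = ¾ + (½ + A/4) = 5/4 + A/4)
o(h) = 66 + h (o(h) = h + 66 = 66 + h)
(o(B(-9, 12)) + m) + 13117 = ((66 + (5/4 + (¼)*12)) + 610) + 13117 = ((66 + (5/4 + 3)) + 610) + 13117 = ((66 + 17/4) + 610) + 13117 = (281/4 + 610) + 13117 = 2721/4 + 13117 = 55189/4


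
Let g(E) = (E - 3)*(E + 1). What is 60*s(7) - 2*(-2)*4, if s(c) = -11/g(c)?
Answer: -37/8 ≈ -4.6250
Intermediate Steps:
g(E) = (1 + E)*(-3 + E) (g(E) = (-3 + E)*(1 + E) = (1 + E)*(-3 + E))
s(c) = -11/(-3 + c² - 2*c)
60*s(7) - 2*(-2)*4 = 60*(11/(3 - 1*7² + 2*7)) - 2*(-2)*4 = 60*(11/(3 - 1*49 + 14)) + 4*4 = 60*(11/(3 - 49 + 14)) + 16 = 60*(11/(-32)) + 16 = 60*(11*(-1/32)) + 16 = 60*(-11/32) + 16 = -165/8 + 16 = -37/8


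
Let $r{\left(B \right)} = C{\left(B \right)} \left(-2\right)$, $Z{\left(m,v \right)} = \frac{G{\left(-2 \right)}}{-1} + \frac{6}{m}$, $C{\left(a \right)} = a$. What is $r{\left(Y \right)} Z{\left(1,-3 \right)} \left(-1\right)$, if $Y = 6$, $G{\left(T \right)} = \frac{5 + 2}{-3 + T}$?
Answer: $\frac{444}{5} \approx 88.8$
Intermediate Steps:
$G{\left(T \right)} = \frac{7}{-3 + T}$
$Z{\left(m,v \right)} = \frac{7}{5} + \frac{6}{m}$ ($Z{\left(m,v \right)} = \frac{7 \frac{1}{-3 - 2}}{-1} + \frac{6}{m} = \frac{7}{-5} \left(-1\right) + \frac{6}{m} = 7 \left(- \frac{1}{5}\right) \left(-1\right) + \frac{6}{m} = \left(- \frac{7}{5}\right) \left(-1\right) + \frac{6}{m} = \frac{7}{5} + \frac{6}{m}$)
$r{\left(B \right)} = - 2 B$ ($r{\left(B \right)} = B \left(-2\right) = - 2 B$)
$r{\left(Y \right)} Z{\left(1,-3 \right)} \left(-1\right) = \left(-2\right) 6 \left(\frac{7}{5} + \frac{6}{1}\right) \left(-1\right) = - 12 \left(\frac{7}{5} + 6 \cdot 1\right) \left(-1\right) = - 12 \left(\frac{7}{5} + 6\right) \left(-1\right) = \left(-12\right) \frac{37}{5} \left(-1\right) = \left(- \frac{444}{5}\right) \left(-1\right) = \frac{444}{5}$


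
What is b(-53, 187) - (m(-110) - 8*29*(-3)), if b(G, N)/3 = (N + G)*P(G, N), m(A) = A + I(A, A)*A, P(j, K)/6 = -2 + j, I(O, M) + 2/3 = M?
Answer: -436258/3 ≈ -1.4542e+5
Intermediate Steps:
I(O, M) = -⅔ + M
P(j, K) = -12 + 6*j (P(j, K) = 6*(-2 + j) = -12 + 6*j)
m(A) = A + A*(-⅔ + A) (m(A) = A + (-⅔ + A)*A = A + A*(-⅔ + A))
b(G, N) = 3*(-12 + 6*G)*(G + N) (b(G, N) = 3*((N + G)*(-12 + 6*G)) = 3*((G + N)*(-12 + 6*G)) = 3*((-12 + 6*G)*(G + N)) = 3*(-12 + 6*G)*(G + N))
b(-53, 187) - (m(-110) - 8*29*(-3)) = 18*(-2 - 53)*(-53 + 187) - (-110*(⅓ - 110) - 8*29*(-3)) = 18*(-55)*134 - (-110*(-329/3) - 232*(-3)) = -132660 - (36190/3 + 696) = -132660 - 1*38278/3 = -132660 - 38278/3 = -436258/3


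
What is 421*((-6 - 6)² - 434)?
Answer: -122090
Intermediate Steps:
421*((-6 - 6)² - 434) = 421*((-12)² - 434) = 421*(144 - 434) = 421*(-290) = -122090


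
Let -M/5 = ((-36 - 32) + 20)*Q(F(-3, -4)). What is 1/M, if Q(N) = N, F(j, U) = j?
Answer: -1/720 ≈ -0.0013889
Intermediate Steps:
M = -720 (M = -5*((-36 - 32) + 20)*(-3) = -5*(-68 + 20)*(-3) = -(-240)*(-3) = -5*144 = -720)
1/M = 1/(-720) = -1/720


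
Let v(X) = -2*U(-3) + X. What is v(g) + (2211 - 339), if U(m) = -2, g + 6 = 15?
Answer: 1885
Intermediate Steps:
g = 9 (g = -6 + 15 = 9)
v(X) = 4 + X (v(X) = -2*(-2) + X = 4 + X)
v(g) + (2211 - 339) = (4 + 9) + (2211 - 339) = 13 + 1872 = 1885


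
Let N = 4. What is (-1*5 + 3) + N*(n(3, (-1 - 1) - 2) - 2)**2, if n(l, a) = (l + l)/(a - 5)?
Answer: 238/9 ≈ 26.444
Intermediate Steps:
n(l, a) = 2*l/(-5 + a) (n(l, a) = (2*l)/(-5 + a) = 2*l/(-5 + a))
(-1*5 + 3) + N*(n(3, (-1 - 1) - 2) - 2)**2 = (-1*5 + 3) + 4*(2*3/(-5 + ((-1 - 1) - 2)) - 2)**2 = (-5 + 3) + 4*(2*3/(-5 + (-2 - 2)) - 2)**2 = -2 + 4*(2*3/(-5 - 4) - 2)**2 = -2 + 4*(2*3/(-9) - 2)**2 = -2 + 4*(2*3*(-1/9) - 2)**2 = -2 + 4*(-2/3 - 2)**2 = -2 + 4*(-8/3)**2 = -2 + 4*(64/9) = -2 + 256/9 = 238/9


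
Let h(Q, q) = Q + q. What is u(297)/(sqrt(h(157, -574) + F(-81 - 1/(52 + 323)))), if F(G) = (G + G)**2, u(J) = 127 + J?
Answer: 159000*sqrt(3632164879)/3632164879 ≈ 2.6382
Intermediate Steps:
F(G) = 4*G**2 (F(G) = (2*G)**2 = 4*G**2)
u(297)/(sqrt(h(157, -574) + F(-81 - 1/(52 + 323)))) = (127 + 297)/(sqrt((157 - 574) + 4*(-81 - 1/(52 + 323))**2)) = 424/(sqrt(-417 + 4*(-81 - 1/375)**2)) = 424/(sqrt(-417 + 4*(-30376/375)**2)) = 424/(sqrt(-417 + 4*(922701376/140625))) = 424/(sqrt(-417 + 3690805504/140625)) = 424/(sqrt(3632164879/140625)) = 424/((sqrt(3632164879)/375)) = 424*(375*sqrt(3632164879)/3632164879) = 159000*sqrt(3632164879)/3632164879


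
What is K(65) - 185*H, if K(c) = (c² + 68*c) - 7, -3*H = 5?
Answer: 26839/3 ≈ 8946.3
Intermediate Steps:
H = -5/3 (H = -⅓*5 = -5/3 ≈ -1.6667)
K(c) = -7 + c² + 68*c
K(65) - 185*H = (-7 + 65² + 68*65) - 185*(-5)/3 = (-7 + 4225 + 4420) - 1*(-925/3) = 8638 + 925/3 = 26839/3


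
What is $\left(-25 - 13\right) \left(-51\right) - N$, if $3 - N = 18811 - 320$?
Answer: $20426$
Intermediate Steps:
$N = -18488$ ($N = 3 - \left(18811 - 320\right) = 3 - 18491 = -18488$)
$\left(-25 - 13\right) \left(-51\right) - N = \left(-25 - 13\right) \left(-51\right) - -18488 = \left(-38\right) \left(-51\right) + 18488 = 1938 + 18488 = 20426$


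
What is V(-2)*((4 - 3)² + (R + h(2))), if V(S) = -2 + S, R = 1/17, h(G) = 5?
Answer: -412/17 ≈ -24.235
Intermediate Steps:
R = 1/17 ≈ 0.058824
V(-2)*((4 - 3)² + (R + h(2))) = (-2 - 2)*((4 - 3)² + (1/17 + 5)) = -4*(1² + 86/17) = -4*(1 + 86/17) = -4*103/17 = -412/17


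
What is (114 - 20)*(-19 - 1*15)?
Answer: -3196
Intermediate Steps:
(114 - 20)*(-19 - 1*15) = 94*(-19 - 15) = 94*(-34) = -3196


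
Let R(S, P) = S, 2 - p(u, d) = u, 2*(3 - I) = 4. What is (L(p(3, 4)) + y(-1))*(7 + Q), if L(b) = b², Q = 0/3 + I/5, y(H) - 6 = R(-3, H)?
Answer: 144/5 ≈ 28.800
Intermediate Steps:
I = 1 (I = 3 - ½*4 = 3 - 2 = 1)
p(u, d) = 2 - u
y(H) = 3 (y(H) = 6 - 3 = 3)
Q = ⅕ (Q = 0/3 + 1/5 = 0*(⅓) + 1*(⅕) = 0 + ⅕ = ⅕ ≈ 0.20000)
(L(p(3, 4)) + y(-1))*(7 + Q) = ((2 - 1*3)² + 3)*(7 + ⅕) = ((2 - 3)² + 3)*(36/5) = ((-1)² + 3)*(36/5) = (1 + 3)*(36/5) = 4*(36/5) = 144/5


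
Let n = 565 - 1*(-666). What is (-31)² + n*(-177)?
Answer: -216926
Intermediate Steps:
n = 1231 (n = 565 + 666 = 1231)
(-31)² + n*(-177) = (-31)² + 1231*(-177) = 961 - 217887 = -216926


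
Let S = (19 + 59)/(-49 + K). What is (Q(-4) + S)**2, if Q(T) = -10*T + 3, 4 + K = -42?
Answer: 16056049/9025 ≈ 1779.1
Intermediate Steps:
K = -46 (K = -4 - 42 = -46)
Q(T) = 3 - 10*T
S = -78/95 (S = (19 + 59)/(-49 - 46) = 78/(-95) = 78*(-1/95) = -78/95 ≈ -0.82105)
(Q(-4) + S)**2 = ((3 - 10*(-4)) - 78/95)**2 = ((3 + 40) - 78/95)**2 = (43 - 78/95)**2 = (4007/95)**2 = 16056049/9025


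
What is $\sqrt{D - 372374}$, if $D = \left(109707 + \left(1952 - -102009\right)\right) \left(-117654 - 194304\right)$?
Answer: $i \sqrt{66655814318} \approx 2.5818 \cdot 10^{5} i$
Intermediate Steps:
$D = -66655441944$ ($D = \left(109707 + \left(1952 + 102009\right)\right) \left(-311958\right) = \left(109707 + 103961\right) \left(-311958\right) = 213668 \left(-311958\right) = -66655441944$)
$\sqrt{D - 372374} = \sqrt{-66655441944 - 372374} = \sqrt{-66655814318} = i \sqrt{66655814318}$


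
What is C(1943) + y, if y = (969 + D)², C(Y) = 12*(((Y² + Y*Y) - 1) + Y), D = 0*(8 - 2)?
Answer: 91568241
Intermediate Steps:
D = 0 (D = 0*6 = 0)
C(Y) = -12 + 12*Y + 24*Y² (C(Y) = 12*(((Y² + Y²) - 1) + Y) = 12*((2*Y² - 1) + Y) = 12*((-1 + 2*Y²) + Y) = 12*(-1 + Y + 2*Y²) = -12 + 12*Y + 24*Y²)
y = 938961 (y = (969 + 0)² = 969² = 938961)
C(1943) + y = (-12 + 12*1943 + 24*1943²) + 938961 = (-12 + 23316 + 24*3775249) + 938961 = (-12 + 23316 + 90605976) + 938961 = 90629280 + 938961 = 91568241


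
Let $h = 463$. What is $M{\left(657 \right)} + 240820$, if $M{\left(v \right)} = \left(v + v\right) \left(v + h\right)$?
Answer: $1712500$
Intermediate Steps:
$M{\left(v \right)} = 2 v \left(463 + v\right)$ ($M{\left(v \right)} = \left(v + v\right) \left(v + 463\right) = 2 v \left(463 + v\right)$)
$M{\left(657 \right)} + 240820 = 2 \cdot 657 \left(463 + 657\right) + 240820 = 2 \cdot 657 \cdot 1120 + 240820 = 1471680 + 240820 = 1712500$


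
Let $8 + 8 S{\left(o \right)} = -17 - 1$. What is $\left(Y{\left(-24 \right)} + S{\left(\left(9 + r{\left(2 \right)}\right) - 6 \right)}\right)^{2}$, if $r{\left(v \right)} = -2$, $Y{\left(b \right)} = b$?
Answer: $\frac{11881}{16} \approx 742.56$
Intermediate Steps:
$S{\left(o \right)} = - \frac{13}{4}$ ($S{\left(o \right)} = -1 + \frac{-17 - 1}{8} = -1 + \frac{1}{8} \left(-18\right) = -1 - \frac{9}{4} = - \frac{13}{4}$)
$\left(Y{\left(-24 \right)} + S{\left(\left(9 + r{\left(2 \right)}\right) - 6 \right)}\right)^{2} = \left(-24 - \frac{13}{4}\right)^{2} = \left(- \frac{109}{4}\right)^{2} = \frac{11881}{16}$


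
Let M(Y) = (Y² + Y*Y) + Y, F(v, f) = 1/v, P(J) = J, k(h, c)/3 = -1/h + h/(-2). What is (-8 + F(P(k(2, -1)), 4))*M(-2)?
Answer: -148/3 ≈ -49.333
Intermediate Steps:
k(h, c) = -3/h - 3*h/2 (k(h, c) = 3*(-1/h + h/(-2)) = 3*(-1/h + h*(-½)) = 3*(-1/h - h/2) = -3/h - 3*h/2)
M(Y) = Y + 2*Y² (M(Y) = (Y² + Y²) + Y = 2*Y² + Y = Y + 2*Y²)
(-8 + F(P(k(2, -1)), 4))*M(-2) = (-8 + 1/(-3/2 - 3/2*2))*(-2*(1 + 2*(-2))) = (-8 + 1/(-3*½ - 3))*(-2*(1 - 4)) = (-8 + 1/(-3/2 - 3))*(-2*(-3)) = (-8 + 1/(-9/2))*6 = (-8 - 2/9)*6 = -74/9*6 = -148/3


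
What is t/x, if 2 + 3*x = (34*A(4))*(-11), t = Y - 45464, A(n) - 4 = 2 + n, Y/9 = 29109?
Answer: -649551/3742 ≈ -173.58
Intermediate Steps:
Y = 261981 (Y = 9*29109 = 261981)
A(n) = 6 + n (A(n) = 4 + (2 + n) = 6 + n)
t = 216517 (t = 261981 - 45464 = 216517)
x = -3742/3 (x = -⅔ + ((34*(6 + 4))*(-11))/3 = -⅔ + ((34*10)*(-11))/3 = -⅔ + (340*(-11))/3 = -⅔ + (⅓)*(-3740) = -⅔ - 3740/3 = -3742/3 ≈ -1247.3)
t/x = 216517/(-3742/3) = 216517*(-3/3742) = -649551/3742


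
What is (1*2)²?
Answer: 4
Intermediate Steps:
(1*2)² = 2² = 4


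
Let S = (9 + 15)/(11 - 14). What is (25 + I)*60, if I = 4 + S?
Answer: 1260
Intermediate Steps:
S = -8 (S = 24/(-3) = 24*(-1/3) = -8)
I = -4 (I = 4 - 8 = -4)
(25 + I)*60 = (25 - 4)*60 = 21*60 = 1260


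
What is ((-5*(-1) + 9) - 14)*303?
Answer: 0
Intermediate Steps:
((-5*(-1) + 9) - 14)*303 = ((5 + 9) - 14)*303 = (14 - 14)*303 = 0*303 = 0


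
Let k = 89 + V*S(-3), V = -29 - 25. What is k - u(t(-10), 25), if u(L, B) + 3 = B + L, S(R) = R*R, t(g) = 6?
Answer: -425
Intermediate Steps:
S(R) = R²
u(L, B) = -3 + B + L (u(L, B) = -3 + (B + L) = -3 + B + L)
V = -54
k = -397 (k = 89 - 54*(-3)² = 89 - 54*9 = 89 - 486 = -397)
k - u(t(-10), 25) = -397 - (-3 + 25 + 6) = -397 - 1*28 = -397 - 28 = -425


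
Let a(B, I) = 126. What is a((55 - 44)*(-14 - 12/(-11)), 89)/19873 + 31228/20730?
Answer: 44514716/29426235 ≈ 1.5128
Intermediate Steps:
a((55 - 44)*(-14 - 12/(-11)), 89)/19873 + 31228/20730 = 126/19873 + 31228/20730 = 126*(1/19873) + 31228*(1/20730) = 18/2839 + 15614/10365 = 44514716/29426235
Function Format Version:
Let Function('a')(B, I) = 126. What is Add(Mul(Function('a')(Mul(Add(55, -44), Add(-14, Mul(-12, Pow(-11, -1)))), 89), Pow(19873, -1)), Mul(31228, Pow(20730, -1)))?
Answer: Rational(44514716, 29426235) ≈ 1.5128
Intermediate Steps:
Add(Mul(Function('a')(Mul(Add(55, -44), Add(-14, Mul(-12, Pow(-11, -1)))), 89), Pow(19873, -1)), Mul(31228, Pow(20730, -1))) = Add(Mul(126, Pow(19873, -1)), Mul(31228, Pow(20730, -1))) = Add(Mul(126, Rational(1, 19873)), Mul(31228, Rational(1, 20730))) = Add(Rational(18, 2839), Rational(15614, 10365)) = Rational(44514716, 29426235)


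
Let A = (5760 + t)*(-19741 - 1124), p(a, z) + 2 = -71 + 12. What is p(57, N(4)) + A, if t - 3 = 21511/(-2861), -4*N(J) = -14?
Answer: -343572278201/2861 ≈ -1.2009e+8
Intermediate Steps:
N(J) = 7/2 (N(J) = -¼*(-14) = 7/2)
p(a, z) = -61 (p(a, z) = -2 + (-71 + 12) = -2 - 59 = -61)
t = -12928/2861 (t = 3 + 21511/(-2861) = 3 + 21511*(-1/2861) = 3 - 21511/2861 = -12928/2861 ≈ -4.5187)
A = -343572103680/2861 (A = (5760 - 12928/2861)*(-19741 - 1124) = (16466432/2861)*(-20865) = -343572103680/2861 ≈ -1.2009e+8)
p(57, N(4)) + A = -61 - 343572103680/2861 = -343572278201/2861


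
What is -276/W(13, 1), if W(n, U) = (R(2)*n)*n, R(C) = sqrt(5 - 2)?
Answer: -92*sqrt(3)/169 ≈ -0.94289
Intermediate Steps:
R(C) = sqrt(3)
W(n, U) = sqrt(3)*n**2 (W(n, U) = (sqrt(3)*n)*n = (n*sqrt(3))*n = sqrt(3)*n**2)
-276/W(13, 1) = -276*sqrt(3)/507 = -92*sqrt(3)/169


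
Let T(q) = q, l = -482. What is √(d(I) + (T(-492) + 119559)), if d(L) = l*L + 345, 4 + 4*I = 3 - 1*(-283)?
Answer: √85431 ≈ 292.29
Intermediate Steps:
I = 141/2 (I = -1 + (3 - 1*(-283))/4 = -1 + (3 + 283)/4 = -1 + (¼)*286 = -1 + 143/2 = 141/2 ≈ 70.500)
d(L) = 345 - 482*L (d(L) = -482*L + 345 = 345 - 482*L)
√(d(I) + (T(-492) + 119559)) = √((345 - 482*141/2) + (-492 + 119559)) = √((345 - 33981) + 119067) = √(-33636 + 119067) = √85431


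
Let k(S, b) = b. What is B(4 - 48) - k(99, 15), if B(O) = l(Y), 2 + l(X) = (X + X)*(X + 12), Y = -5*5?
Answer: 633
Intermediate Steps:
Y = -25
l(X) = -2 + 2*X*(12 + X) (l(X) = -2 + (X + X)*(X + 12) = -2 + (2*X)*(12 + X) = -2 + 2*X*(12 + X))
B(O) = 648 (B(O) = -2 + 2*(-25)**2 + 24*(-25) = -2 + 2*625 - 600 = -2 + 1250 - 600 = 648)
B(4 - 48) - k(99, 15) = 648 - 1*15 = 648 - 15 = 633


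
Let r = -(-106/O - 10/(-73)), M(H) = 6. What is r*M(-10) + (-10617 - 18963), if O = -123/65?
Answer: -89541340/2993 ≈ -29917.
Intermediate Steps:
O = -123/65 (O = -123*1/65 = -123/65 ≈ -1.8923)
r = -504200/8979 (r = -(-106/(-123/65) - 10/(-73)) = -(-106*(-65/123) - 10*(-1/73)) = -(6890/123 + 10/73) = -1*504200/8979 = -504200/8979 ≈ -56.153)
r*M(-10) + (-10617 - 18963) = -504200/8979*6 + (-10617 - 18963) = -1008400/2993 - 29580 = -89541340/2993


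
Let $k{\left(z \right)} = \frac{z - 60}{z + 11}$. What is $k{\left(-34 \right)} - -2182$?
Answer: $\frac{50280}{23} \approx 2186.1$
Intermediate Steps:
$k{\left(z \right)} = \frac{-60 + z}{11 + z}$
$k{\left(-34 \right)} - -2182 = \frac{-60 - 34}{11 - 34} - -2182 = \frac{1}{-23} \left(-94\right) + 2182 = \left(- \frac{1}{23}\right) \left(-94\right) + 2182 = \frac{94}{23} + 2182 = \frac{50280}{23}$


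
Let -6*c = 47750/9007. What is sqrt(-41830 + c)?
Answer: I*sqrt(30542168793405)/27021 ≈ 204.53*I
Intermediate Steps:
c = -23875/27021 (c = -23875/(3*9007) = -1/6*47750/9007 = -23875/27021 ≈ -0.88357)
sqrt(-41830 + c) = sqrt(-41830 - 23875/27021) = sqrt(-1130312305/27021) = I*sqrt(30542168793405)/27021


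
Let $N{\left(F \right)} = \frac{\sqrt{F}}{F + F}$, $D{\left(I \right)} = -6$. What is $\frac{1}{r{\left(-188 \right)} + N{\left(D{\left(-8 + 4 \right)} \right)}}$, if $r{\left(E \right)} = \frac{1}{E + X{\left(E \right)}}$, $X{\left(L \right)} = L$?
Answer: $- \frac{1128}{17675} + \frac{35344 i \sqrt{6}}{17675} \approx -0.063819 + 4.8981 i$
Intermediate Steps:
$r{\left(E \right)} = \frac{1}{2 E}$ ($r{\left(E \right)} = \frac{1}{E + E} = \frac{1}{2 E}$)
$N{\left(F \right)} = \frac{1}{2 \sqrt{F}}$ ($N{\left(F \right)} = \frac{\sqrt{F}}{2 F} = \frac{1}{2 F} \sqrt{F} = \frac{1}{2 \sqrt{F}}$)
$\frac{1}{r{\left(-188 \right)} + N{\left(D{\left(-8 + 4 \right)} \right)}} = \frac{1}{\frac{1}{2 \left(-188\right)} + \frac{1}{2 i \sqrt{6}}} = \frac{1}{\frac{1}{2} \left(- \frac{1}{188}\right) + \frac{\left(- \frac{1}{6}\right) i \sqrt{6}}{2}} = \frac{1}{- \frac{1}{376} - \frac{i \sqrt{6}}{12}}$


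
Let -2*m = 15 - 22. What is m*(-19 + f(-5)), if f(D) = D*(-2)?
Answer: -63/2 ≈ -31.500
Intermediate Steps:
f(D) = -2*D
m = 7/2 (m = -(15 - 22)/2 = -½*(-7) = 7/2 ≈ 3.5000)
m*(-19 + f(-5)) = 7*(-19 - 2*(-5))/2 = 7*(-19 + 10)/2 = (7/2)*(-9) = -63/2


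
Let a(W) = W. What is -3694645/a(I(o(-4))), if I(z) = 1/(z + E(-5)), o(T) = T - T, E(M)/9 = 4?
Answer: -133007220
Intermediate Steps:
E(M) = 36 (E(M) = 9*4 = 36)
o(T) = 0
I(z) = 1/(36 + z) (I(z) = 1/(z + 36) = 1/(36 + z))
-3694645/a(I(o(-4))) = -3694645/(1/(36 + 0)) = -3694645/(1/36) = -3694645/1/36 = -3694645*36 = -133007220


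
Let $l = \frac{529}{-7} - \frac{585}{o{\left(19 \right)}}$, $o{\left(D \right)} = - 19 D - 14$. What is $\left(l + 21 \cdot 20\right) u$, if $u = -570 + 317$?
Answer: $- \frac{15318644}{175} \approx -87535.0$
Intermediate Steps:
$o{\left(D \right)} = -14 - 19 D$
$u = -253$
$l = - \frac{12952}{175}$ ($l = \frac{529}{-7} - \frac{585}{-14 - 361} = 529 \left(- \frac{1}{7}\right) - \frac{585}{-14 - 361} = - \frac{529}{7} - \frac{585}{-375} = - \frac{529}{7} - - \frac{39}{25} = - \frac{529}{7} + \frac{39}{25} = - \frac{12952}{175} \approx -74.011$)
$\left(l + 21 \cdot 20\right) u = \left(- \frac{12952}{175} + 21 \cdot 20\right) \left(-253\right) = \left(- \frac{12952}{175} + 420\right) \left(-253\right) = \frac{60548}{175} \left(-253\right) = - \frac{15318644}{175}$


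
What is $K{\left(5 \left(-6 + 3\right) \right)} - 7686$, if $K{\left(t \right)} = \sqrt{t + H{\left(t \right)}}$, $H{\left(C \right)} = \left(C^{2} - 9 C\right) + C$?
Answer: $-7686 + \sqrt{330} \approx -7667.8$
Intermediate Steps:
$H{\left(C \right)} = C^{2} - 8 C$
$K{\left(t \right)} = \sqrt{t + t \left(-8 + t\right)}$
$K{\left(5 \left(-6 + 3\right) \right)} - 7686 = \sqrt{5 \left(-6 + 3\right) \left(-7 + 5 \left(-6 + 3\right)\right)} - 7686 = \sqrt{5 \left(-3\right) \left(-7 + 5 \left(-3\right)\right)} + \left(-13080 + 5394\right) = \sqrt{- 15 \left(-7 - 15\right)} - 7686 = \sqrt{\left(-15\right) \left(-22\right)} - 7686 = \sqrt{330} - 7686 = -7686 + \sqrt{330}$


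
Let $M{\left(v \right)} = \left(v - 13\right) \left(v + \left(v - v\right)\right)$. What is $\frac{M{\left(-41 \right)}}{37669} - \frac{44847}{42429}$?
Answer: $- \frac{531801279}{532752667} \approx -0.99821$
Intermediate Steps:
$M{\left(v \right)} = v \left(-13 + v\right)$ ($M{\left(v \right)} = \left(-13 + v\right) \left(v + 0\right) = \left(-13 + v\right) v = v \left(-13 + v\right)$)
$\frac{M{\left(-41 \right)}}{37669} - \frac{44847}{42429} = \frac{\left(-41\right) \left(-13 - 41\right)}{37669} - \frac{44847}{42429} = \left(-41\right) \left(-54\right) \frac{1}{37669} - \frac{14949}{14143} = 2214 \cdot \frac{1}{37669} - \frac{14949}{14143} = \frac{2214}{37669} - \frac{14949}{14143} = - \frac{531801279}{532752667}$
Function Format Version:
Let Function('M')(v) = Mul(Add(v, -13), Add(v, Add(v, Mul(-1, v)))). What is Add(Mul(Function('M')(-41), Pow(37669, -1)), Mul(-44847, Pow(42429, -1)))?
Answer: Rational(-531801279, 532752667) ≈ -0.99821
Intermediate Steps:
Function('M')(v) = Mul(v, Add(-13, v)) (Function('M')(v) = Mul(Add(-13, v), Add(v, 0)) = Mul(Add(-13, v), v) = Mul(v, Add(-13, v)))
Add(Mul(Function('M')(-41), Pow(37669, -1)), Mul(-44847, Pow(42429, -1))) = Add(Mul(Mul(-41, Add(-13, -41)), Pow(37669, -1)), Mul(-44847, Pow(42429, -1))) = Add(Mul(Mul(-41, -54), Rational(1, 37669)), Mul(-44847, Rational(1, 42429))) = Add(Mul(2214, Rational(1, 37669)), Rational(-14949, 14143)) = Add(Rational(2214, 37669), Rational(-14949, 14143)) = Rational(-531801279, 532752667)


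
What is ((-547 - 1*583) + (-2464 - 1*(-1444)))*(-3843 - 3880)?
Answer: 16604450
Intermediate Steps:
((-547 - 1*583) + (-2464 - 1*(-1444)))*(-3843 - 3880) = ((-547 - 583) + (-2464 + 1444))*(-7723) = (-1130 - 1020)*(-7723) = -2150*(-7723) = 16604450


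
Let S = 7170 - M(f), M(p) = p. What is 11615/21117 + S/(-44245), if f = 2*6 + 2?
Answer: 362792423/934321665 ≈ 0.38830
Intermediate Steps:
f = 14 (f = 12 + 2 = 14)
S = 7156 (S = 7170 - 1*14 = 7170 - 14 = 7156)
11615/21117 + S/(-44245) = 11615/21117 + 7156/(-44245) = 11615*(1/21117) + 7156*(-1/44245) = 11615/21117 - 7156/44245 = 362792423/934321665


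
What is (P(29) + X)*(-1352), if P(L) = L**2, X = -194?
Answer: -874744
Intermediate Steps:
(P(29) + X)*(-1352) = (29**2 - 194)*(-1352) = (841 - 194)*(-1352) = 647*(-1352) = -874744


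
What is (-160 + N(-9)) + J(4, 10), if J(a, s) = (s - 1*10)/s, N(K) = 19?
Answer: -141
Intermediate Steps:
J(a, s) = (-10 + s)/s (J(a, s) = (s - 10)/s = (-10 + s)/s)
(-160 + N(-9)) + J(4, 10) = (-160 + 19) + (-10 + 10)/10 = -141 + (1/10)*0 = -141 + 0 = -141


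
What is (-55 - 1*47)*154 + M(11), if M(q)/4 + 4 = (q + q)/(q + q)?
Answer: -15720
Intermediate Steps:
M(q) = -12 (M(q) = -16 + 4*((q + q)/(q + q)) = -16 + 4*((2*q)/((2*q))) = -16 + 4*((2*q)*(1/(2*q))) = -16 + 4*1 = -16 + 4 = -12)
(-55 - 1*47)*154 + M(11) = (-55 - 1*47)*154 - 12 = (-55 - 47)*154 - 12 = -102*154 - 12 = -15708 - 12 = -15720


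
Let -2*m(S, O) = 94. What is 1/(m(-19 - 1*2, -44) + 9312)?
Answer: 1/9265 ≈ 0.00010793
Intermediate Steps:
m(S, O) = -47 (m(S, O) = -1/2*94 = -47)
1/(m(-19 - 1*2, -44) + 9312) = 1/(-47 + 9312) = 1/9265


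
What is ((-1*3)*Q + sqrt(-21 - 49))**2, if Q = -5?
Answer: (15 + I*sqrt(70))**2 ≈ 155.0 + 251.0*I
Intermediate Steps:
((-1*3)*Q + sqrt(-21 - 49))**2 = (-1*3*(-5) + sqrt(-21 - 49))**2 = (-3*(-5) + sqrt(-70))**2 = (15 + I*sqrt(70))**2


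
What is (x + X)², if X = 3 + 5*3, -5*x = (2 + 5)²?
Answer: 1681/25 ≈ 67.240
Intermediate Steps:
x = -49/5 (x = -(2 + 5)²/5 = -⅕*7² = -⅕*49 = -49/5 ≈ -9.8000)
X = 18 (X = 3 + 15 = 18)
(x + X)² = (-49/5 + 18)² = (41/5)² = 1681/25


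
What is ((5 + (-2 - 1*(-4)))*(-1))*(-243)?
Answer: 1701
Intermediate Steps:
((5 + (-2 - 1*(-4)))*(-1))*(-243) = ((5 + (-2 + 4))*(-1))*(-243) = ((5 + 2)*(-1))*(-243) = (7*(-1))*(-243) = -7*(-243) = 1701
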